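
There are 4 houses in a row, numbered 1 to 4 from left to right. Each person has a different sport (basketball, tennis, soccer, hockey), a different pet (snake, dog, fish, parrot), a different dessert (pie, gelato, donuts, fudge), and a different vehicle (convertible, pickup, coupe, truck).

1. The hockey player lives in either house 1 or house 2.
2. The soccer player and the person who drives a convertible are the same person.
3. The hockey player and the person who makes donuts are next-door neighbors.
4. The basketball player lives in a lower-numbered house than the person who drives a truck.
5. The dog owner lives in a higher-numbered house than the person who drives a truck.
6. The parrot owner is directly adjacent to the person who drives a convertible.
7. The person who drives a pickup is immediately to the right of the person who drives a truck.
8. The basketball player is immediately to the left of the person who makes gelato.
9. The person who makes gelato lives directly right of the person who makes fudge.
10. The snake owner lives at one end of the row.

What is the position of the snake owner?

1

House 4's dessert must be pie (nothing else left).
The basketball player is narrowed to house 1 or 2; consider each.
Placing it in house 2 leads to a contradiction, so it's in house 1.
The person who makes gelato is in house 2 (clue 8).
Clue 9 places the person who makes fudge in house 1.
House 2's sport must be hockey (nothing else left).
House 3 dessert: only donuts fits.
House 1 vehicle: only coupe fits.
That leaves truck as the vehicle for house 2.
From clue 7, the person who drives a pickup must be in house 3.
House 4 vehicle: only convertible fits.
Clue 2 places the soccer player in house 4.
Clue 6: the parrot owner is in house 3.
So house 3 gets tennis for sport.
House 2's pet must be fish (nothing else left).
House 1's pet must be snake (nothing else left).
House 4 pet: only dog fits.
So: house 1 = basketball/snake/fudge/coupe, house 2 = hockey/fish/gelato/truck, house 3 = tennis/parrot/donuts/pickup, house 4 = soccer/dog/pie/convertible.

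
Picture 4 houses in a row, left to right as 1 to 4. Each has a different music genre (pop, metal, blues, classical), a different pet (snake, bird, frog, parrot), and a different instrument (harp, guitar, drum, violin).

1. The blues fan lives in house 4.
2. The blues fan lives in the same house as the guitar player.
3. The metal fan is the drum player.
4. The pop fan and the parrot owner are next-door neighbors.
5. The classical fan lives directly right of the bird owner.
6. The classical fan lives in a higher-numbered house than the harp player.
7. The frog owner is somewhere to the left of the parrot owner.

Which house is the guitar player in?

4

By clue 1, the blues fan is in house 4.
From clue 2, the guitar player must be in house 4.
The classical fan is narrowed to house 2 or 3; consider each.
Placing it in house 2 leads to a contradiction, so it's in house 3.
Clue 5 places the bird owner in house 2.
From clue 4, the pop fan must be in house 2.
From clue 4, the parrot owner must be in house 3.
By clue 7, the frog owner is in house 1.
House 1's music genre must be metal (nothing else left).
The only pet still possible for house 4 is snake.
The only instrument still possible for house 3 is violin.
Clue 3 places the drum player in house 1.
House 2's instrument must be harp (nothing else left).
So: house 1 = metal/frog/drum, house 2 = pop/bird/harp, house 3 = classical/parrot/violin, house 4 = blues/snake/guitar.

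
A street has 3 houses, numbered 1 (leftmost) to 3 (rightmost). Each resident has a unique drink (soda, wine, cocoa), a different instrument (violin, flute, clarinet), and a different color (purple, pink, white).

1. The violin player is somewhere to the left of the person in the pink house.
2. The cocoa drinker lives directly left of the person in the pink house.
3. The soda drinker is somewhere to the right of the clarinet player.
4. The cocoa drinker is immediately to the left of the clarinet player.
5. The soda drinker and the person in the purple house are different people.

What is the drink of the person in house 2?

Clue 4: the cocoa drinker is in house 1.
Clue 4: the clarinet player is in house 2.
So house 3 gets flute for instrument.
Clue 2: the person in the pink house is in house 2.
Clue 3: the soda drinker is in house 3.
The only drink still possible for house 2 is wine.
That leaves violin as the instrument for house 1.
The only color still possible for house 3 is white.
The only color still possible for house 1 is purple.
So: house 1 = cocoa/violin/purple, house 2 = wine/clarinet/pink, house 3 = soda/flute/white.

wine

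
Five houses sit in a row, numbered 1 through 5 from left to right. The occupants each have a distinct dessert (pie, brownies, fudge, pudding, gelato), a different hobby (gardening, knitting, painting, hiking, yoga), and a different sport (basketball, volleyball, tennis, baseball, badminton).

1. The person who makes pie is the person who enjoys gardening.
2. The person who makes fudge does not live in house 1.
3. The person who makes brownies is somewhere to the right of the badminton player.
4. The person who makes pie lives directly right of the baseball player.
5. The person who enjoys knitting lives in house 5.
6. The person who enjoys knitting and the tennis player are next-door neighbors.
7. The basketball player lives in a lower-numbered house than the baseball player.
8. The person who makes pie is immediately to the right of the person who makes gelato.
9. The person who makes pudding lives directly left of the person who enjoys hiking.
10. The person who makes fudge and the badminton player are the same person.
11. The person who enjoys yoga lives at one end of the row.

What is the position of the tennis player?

Clue 5: the person who enjoys knitting is in house 5.
From clue 6, the tennis player must be in house 4.
House 1's hobby must be yoga (nothing else left).
The only sport still possible for house 5 is volleyball.
House 1 dessert: only pudding fits.
House 5's dessert must be brownies (nothing else left).
That leaves basketball as the sport for house 1.
By clue 9, the person who enjoys hiking is in house 2.
House 4 dessert: only pie fits.
Clue 1 places the person who enjoys gardening in house 4.
By clue 4, the baseball player is in house 3.
Clue 8: the person who makes gelato is in house 3.
So house 2 gets fudge for dessert.
So house 3 gets painting for hobby.
House 2 sport: only badminton fits.
So: house 1 = pudding/yoga/basketball, house 2 = fudge/hiking/badminton, house 3 = gelato/painting/baseball, house 4 = pie/gardening/tennis, house 5 = brownies/knitting/volleyball.

4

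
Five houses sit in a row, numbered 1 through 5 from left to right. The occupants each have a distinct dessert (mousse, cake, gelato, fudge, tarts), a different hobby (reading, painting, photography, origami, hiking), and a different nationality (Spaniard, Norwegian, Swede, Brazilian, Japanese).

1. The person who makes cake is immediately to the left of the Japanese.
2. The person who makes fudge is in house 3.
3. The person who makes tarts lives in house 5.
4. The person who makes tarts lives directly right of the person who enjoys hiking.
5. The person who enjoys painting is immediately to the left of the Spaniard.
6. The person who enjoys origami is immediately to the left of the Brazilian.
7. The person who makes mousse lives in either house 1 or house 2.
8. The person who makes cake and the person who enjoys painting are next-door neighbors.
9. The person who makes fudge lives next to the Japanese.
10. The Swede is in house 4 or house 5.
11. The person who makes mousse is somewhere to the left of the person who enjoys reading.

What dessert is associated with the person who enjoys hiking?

Clue 2: the person who makes fudge is in house 3.
From clue 3, the person who makes tarts must be in house 5.
The person who enjoys hiking is in house 4 (clue 4).
The only nationality still possible for house 1 is Norwegian.
By clue 1, the person who makes cake is in house 1.
From clue 1, the Japanese must be in house 2.
By clue 8, the person who enjoys painting is in house 2.
So house 4 gets gelato for dessert.
That leaves Swede as the nationality for house 5.
Clue 5 places the Spaniard in house 3.
The person who enjoys origami is in house 3 (clue 6).
By clue 6, the Brazilian is in house 4.
That leaves mousse as the dessert for house 2.
So house 1 gets photography for hobby.
House 5's hobby must be reading (nothing else left).
So: house 1 = cake/photography/Norwegian, house 2 = mousse/painting/Japanese, house 3 = fudge/origami/Spaniard, house 4 = gelato/hiking/Brazilian, house 5 = tarts/reading/Swede.

gelato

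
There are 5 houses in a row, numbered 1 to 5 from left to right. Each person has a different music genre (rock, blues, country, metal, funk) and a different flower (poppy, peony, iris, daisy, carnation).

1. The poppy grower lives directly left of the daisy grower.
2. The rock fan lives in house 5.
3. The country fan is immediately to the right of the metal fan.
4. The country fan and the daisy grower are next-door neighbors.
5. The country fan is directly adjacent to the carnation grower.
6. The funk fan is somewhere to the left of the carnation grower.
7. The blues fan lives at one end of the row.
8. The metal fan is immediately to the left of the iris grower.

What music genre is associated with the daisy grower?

The rock fan is in house 5 (clue 2).
That leaves blues as the music genre for house 1.
The country fan is narrowed to house 3 or 4; consider each.
Placing it in house 3 leads to a contradiction, so it's in house 4.
By clue 3, the metal fan is in house 3.
Clue 8 places the iris grower in house 4.
So house 2 gets funk for music genre.
The poppy grower is in house 2 (clue 1).
Clue 1: the daisy grower is in house 3.
House 1 flower: only peony fits.
House 5's flower must be carnation (nothing else left).
So: house 1 = blues/peony, house 2 = funk/poppy, house 3 = metal/daisy, house 4 = country/iris, house 5 = rock/carnation.

metal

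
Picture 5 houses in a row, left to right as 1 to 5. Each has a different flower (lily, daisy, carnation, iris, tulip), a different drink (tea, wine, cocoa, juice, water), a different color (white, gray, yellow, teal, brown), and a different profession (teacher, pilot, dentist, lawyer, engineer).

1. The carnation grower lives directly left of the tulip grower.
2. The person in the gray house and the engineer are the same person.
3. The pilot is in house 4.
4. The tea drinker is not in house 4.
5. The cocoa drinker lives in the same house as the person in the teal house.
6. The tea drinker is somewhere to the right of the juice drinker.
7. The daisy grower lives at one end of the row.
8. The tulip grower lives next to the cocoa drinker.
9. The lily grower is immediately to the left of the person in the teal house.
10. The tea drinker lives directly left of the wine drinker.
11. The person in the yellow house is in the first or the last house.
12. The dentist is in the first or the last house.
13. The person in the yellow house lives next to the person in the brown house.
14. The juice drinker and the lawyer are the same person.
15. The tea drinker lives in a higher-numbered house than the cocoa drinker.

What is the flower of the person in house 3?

By clue 3, the pilot is in house 4.
The only drink still possible for house 5 is water.
Clue 5 places the cocoa drinker in house 2.
The person in the teal house is in house 2 (clue 5).
From clue 8, the tulip grower must be in house 3.
Clue 9: the lily grower is in house 1.
Clue 15: the tea drinker is in house 3.
So house 5 gets daisy for flower.
So house 1 gets juice for drink.
The only drink still possible for house 4 is wine.
So house 4 gets brown for color.
Clue 1: the carnation grower is in house 2.
By clue 13, the person in the yellow house is in house 5.
By clue 14, the lawyer is in house 1.
So house 4 gets iris for flower.
House 2 profession: only teacher fits.
That leaves engineer as the profession for house 3.
That leaves dentist as the profession for house 5.
From clue 2, the person in the gray house must be in house 3.
The only color still possible for house 1 is white.
So: house 1 = lily/juice/white/lawyer, house 2 = carnation/cocoa/teal/teacher, house 3 = tulip/tea/gray/engineer, house 4 = iris/wine/brown/pilot, house 5 = daisy/water/yellow/dentist.

tulip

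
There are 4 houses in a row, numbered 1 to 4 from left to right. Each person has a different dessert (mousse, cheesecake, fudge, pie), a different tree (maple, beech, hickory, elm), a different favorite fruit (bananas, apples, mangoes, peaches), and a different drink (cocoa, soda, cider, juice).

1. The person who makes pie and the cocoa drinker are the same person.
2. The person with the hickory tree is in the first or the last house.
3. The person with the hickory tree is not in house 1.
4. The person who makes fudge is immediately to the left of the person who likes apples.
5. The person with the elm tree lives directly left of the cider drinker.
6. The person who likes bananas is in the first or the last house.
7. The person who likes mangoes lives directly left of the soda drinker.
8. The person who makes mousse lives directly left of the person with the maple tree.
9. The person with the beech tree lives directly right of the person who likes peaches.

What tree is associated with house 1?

By clue 3, the person with the hickory tree is in house 4.
The only tree still possible for house 1 is elm.
Clue 5: the cider drinker is in house 2.
The person who makes mousse is narrowed to house 1 or 2; consider each.
Placing it in house 1 leads to a contradiction, so it's in house 2.
Clue 8: the person with the maple tree is in house 3.
So house 2 gets beech for tree.
Clue 9: the person who likes peaches is in house 1.
House 3 favorite fruit: only mangoes fits.
Clue 7: the soda drinker is in house 4.
House 2 favorite fruit: only apples fits.
House 4 favorite fruit: only bananas fits.
Clue 4: the person who makes fudge is in house 1.
The only dessert still possible for house 3 is pie.
That leaves cheesecake as the dessert for house 4.
The cocoa drinker is in house 3 (clue 1).
House 1's drink must be juice (nothing else left).
So: house 1 = fudge/elm/peaches/juice, house 2 = mousse/beech/apples/cider, house 3 = pie/maple/mangoes/cocoa, house 4 = cheesecake/hickory/bananas/soda.

elm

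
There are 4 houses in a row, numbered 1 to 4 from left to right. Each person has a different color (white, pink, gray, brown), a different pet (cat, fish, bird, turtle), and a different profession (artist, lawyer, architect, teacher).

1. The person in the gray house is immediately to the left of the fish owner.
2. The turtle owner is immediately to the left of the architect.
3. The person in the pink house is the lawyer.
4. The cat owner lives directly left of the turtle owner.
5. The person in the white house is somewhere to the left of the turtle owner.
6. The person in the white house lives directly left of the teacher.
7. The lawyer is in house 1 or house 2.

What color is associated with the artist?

House 4's color must be brown (nothing else left).
That leaves gray as the color for house 3.
By clue 1, the fish owner is in house 4.
The person in the pink house is narrowed to house 1 or 2; consider each.
Placing it in house 2 leads to a contradiction, so it's in house 1.
From clue 3, the lawyer must be in house 1.
House 2 color: only white fits.
Clue 5 places the turtle owner in house 3.
Clue 6: the teacher is in house 3.
So house 2 gets artist for profession.
The only profession still possible for house 4 is architect.
By clue 4, the cat owner is in house 2.
That leaves bird as the pet for house 1.
So: house 1 = pink/bird/lawyer, house 2 = white/cat/artist, house 3 = gray/turtle/teacher, house 4 = brown/fish/architect.

white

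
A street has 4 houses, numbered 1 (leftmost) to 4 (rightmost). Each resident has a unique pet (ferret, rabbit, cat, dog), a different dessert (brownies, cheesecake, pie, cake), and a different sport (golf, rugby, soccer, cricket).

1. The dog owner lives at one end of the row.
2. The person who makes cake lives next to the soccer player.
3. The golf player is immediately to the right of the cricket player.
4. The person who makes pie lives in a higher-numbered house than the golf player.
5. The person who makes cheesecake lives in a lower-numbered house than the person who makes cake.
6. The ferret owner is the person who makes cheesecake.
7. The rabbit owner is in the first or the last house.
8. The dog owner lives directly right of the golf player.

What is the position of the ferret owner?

The dog owner is in house 4 (clue 8).
From clue 8, the golf player must be in house 3.
Clue 3: the cricket player is in house 2.
By clue 4, the person who makes pie is in house 4.
House 1 pet: only rabbit fits.
That leaves cat as the pet for house 3.
The person who makes cheesecake is in house 2 (clue 6).
House 2 pet: only ferret fits.
So house 1 gets brownies for dessert.
So house 3 gets cake for dessert.
Clue 2 places the soccer player in house 4.
That leaves rugby as the sport for house 1.
So: house 1 = rabbit/brownies/rugby, house 2 = ferret/cheesecake/cricket, house 3 = cat/cake/golf, house 4 = dog/pie/soccer.

2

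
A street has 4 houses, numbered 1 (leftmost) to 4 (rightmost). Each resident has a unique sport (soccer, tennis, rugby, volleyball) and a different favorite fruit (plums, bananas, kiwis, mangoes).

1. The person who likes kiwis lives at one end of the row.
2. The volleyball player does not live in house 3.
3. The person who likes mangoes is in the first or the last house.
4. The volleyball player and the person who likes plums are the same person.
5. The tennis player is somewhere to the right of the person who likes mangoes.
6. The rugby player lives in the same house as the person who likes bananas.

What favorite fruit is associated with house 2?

Clue 5: the person who likes mangoes is in house 1.
That leaves bananas as the favorite fruit for house 3.
The rugby player is in house 3 (clue 6).
That leaves soccer as the sport for house 1.
House 2 favorite fruit: only plums fits.
That leaves kiwis as the favorite fruit for house 4.
Clue 4 places the volleyball player in house 2.
That leaves tennis as the sport for house 4.
So: house 1 = soccer/mangoes, house 2 = volleyball/plums, house 3 = rugby/bananas, house 4 = tennis/kiwis.

plums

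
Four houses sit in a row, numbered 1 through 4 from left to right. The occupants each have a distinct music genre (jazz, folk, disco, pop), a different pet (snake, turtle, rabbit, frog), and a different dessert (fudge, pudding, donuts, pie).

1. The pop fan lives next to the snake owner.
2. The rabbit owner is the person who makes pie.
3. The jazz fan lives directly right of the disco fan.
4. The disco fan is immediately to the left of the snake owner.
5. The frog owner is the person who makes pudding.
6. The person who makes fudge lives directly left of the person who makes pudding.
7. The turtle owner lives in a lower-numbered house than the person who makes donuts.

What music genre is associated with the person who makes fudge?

The disco fan is narrowed to house 1 or 2 or 3; consider each.
Placing it in house 1 and house 3 leads to a contradiction, so it's in house 2.
The jazz fan is in house 3 (clue 3).
The snake owner is in house 3 (clue 4).
From clue 1, the pop fan must be in house 4.
The only music genre still possible for house 1 is folk.
The frog owner is narrowed to house 2 or 4; consider each.
Placing it in house 4 leads to a contradiction, so it's in house 2.
From clue 5, the person who makes pudding must be in house 2.
The person who makes fudge is in house 1 (clue 6).
That leaves rabbit as the pet for house 4.
So house 3 gets donuts for dessert.
House 4's dessert must be pie (nothing else left).
House 1 pet: only turtle fits.
So: house 1 = folk/turtle/fudge, house 2 = disco/frog/pudding, house 3 = jazz/snake/donuts, house 4 = pop/rabbit/pie.

folk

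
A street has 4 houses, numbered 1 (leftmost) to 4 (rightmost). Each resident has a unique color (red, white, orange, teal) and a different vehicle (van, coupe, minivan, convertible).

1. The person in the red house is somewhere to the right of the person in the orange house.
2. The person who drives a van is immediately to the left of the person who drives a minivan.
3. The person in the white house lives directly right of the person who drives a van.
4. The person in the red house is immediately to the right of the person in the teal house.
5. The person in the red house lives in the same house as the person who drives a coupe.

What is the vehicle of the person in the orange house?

The person in the orange house is narrowed to house 1 or 2 or 3; consider each.
Placing it in house 2 and house 3 leads to a contradiction, so it's in house 1.
The person in the red house is narrowed to house 3 or 4; consider each.
Placing it in house 3 leads to a contradiction, so it's in house 4.
By clue 4, the person in the teal house is in house 3.
The person who drives a coupe is in house 4 (clue 5).
That leaves white as the color for house 2.
Clue 3: the person who drives a van is in house 1.
By clue 2, the person who drives a minivan is in house 2.
That leaves convertible as the vehicle for house 3.
So: house 1 = orange/van, house 2 = white/minivan, house 3 = teal/convertible, house 4 = red/coupe.

van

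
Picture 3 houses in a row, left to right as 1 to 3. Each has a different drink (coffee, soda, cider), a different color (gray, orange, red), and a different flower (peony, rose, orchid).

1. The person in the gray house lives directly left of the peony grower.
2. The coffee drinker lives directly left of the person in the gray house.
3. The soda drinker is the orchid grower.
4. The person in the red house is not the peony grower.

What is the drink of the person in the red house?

coffee

From clue 2, the coffee drinker must be in house 1.
From clue 2, the person in the gray house must be in house 2.
From clue 1, the peony grower must be in house 3.
Clue 4: the person in the red house is in house 1.
So house 3 gets orange for color.
House 1's flower must be rose (nothing else left).
So house 2 gets orchid for flower.
By clue 3, the soda drinker is in house 2.
House 3's drink must be cider (nothing else left).
So: house 1 = coffee/red/rose, house 2 = soda/gray/orchid, house 3 = cider/orange/peony.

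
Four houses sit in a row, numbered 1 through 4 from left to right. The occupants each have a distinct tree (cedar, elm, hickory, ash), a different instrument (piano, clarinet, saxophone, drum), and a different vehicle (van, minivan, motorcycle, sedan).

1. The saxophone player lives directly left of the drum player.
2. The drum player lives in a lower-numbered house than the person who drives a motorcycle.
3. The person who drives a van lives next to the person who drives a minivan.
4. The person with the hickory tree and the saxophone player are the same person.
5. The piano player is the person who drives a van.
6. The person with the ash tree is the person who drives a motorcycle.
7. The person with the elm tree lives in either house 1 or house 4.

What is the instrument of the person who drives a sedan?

drum

The person with the ash tree is narrowed to house 3 or 4; consider each.
Placing it in house 3 leads to a contradiction, so it's in house 4.
Clue 6: the person who drives a motorcycle is in house 4.
House 3 tree: only cedar fits.
The only tree still possible for house 1 is elm.
That leaves hickory as the tree for house 2.
That leaves clarinet as the instrument for house 4.
From clue 4, the saxophone player must be in house 2.
House 1's instrument must be piano (nothing else left).
So house 3 gets drum for instrument.
From clue 5, the person who drives a van must be in house 1.
By clue 3, the person who drives a minivan is in house 2.
So house 3 gets sedan for vehicle.
So: house 1 = elm/piano/van, house 2 = hickory/saxophone/minivan, house 3 = cedar/drum/sedan, house 4 = ash/clarinet/motorcycle.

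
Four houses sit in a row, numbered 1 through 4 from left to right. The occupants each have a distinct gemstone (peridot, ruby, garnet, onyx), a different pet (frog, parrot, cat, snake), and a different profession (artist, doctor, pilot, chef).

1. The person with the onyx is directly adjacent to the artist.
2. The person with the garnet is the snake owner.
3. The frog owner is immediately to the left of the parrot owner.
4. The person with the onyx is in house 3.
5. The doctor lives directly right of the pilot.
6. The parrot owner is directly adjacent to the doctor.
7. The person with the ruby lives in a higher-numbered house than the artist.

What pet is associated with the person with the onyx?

parrot

Clue 4: the person with the onyx is in house 3.
By clue 1, the artist is in house 2.
By clue 7, the person with the ruby is in house 4.
Clue 5: the doctor is in house 4.
The pilot is in house 3 (clue 5).
From clue 6, the parrot owner must be in house 3.
The only pet still possible for house 4 is cat.
That leaves chef as the profession for house 1.
Clue 3 places the frog owner in house 2.
House 1's pet must be snake (nothing else left).
The person with the garnet is in house 1 (clue 2).
So house 2 gets peridot for gemstone.
So: house 1 = garnet/snake/chef, house 2 = peridot/frog/artist, house 3 = onyx/parrot/pilot, house 4 = ruby/cat/doctor.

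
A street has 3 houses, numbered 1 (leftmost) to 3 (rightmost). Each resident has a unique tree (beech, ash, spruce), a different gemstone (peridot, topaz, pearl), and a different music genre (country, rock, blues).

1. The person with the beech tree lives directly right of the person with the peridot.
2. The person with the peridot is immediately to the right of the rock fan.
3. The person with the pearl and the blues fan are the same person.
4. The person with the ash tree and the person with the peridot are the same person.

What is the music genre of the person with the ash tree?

By clue 2, the person with the peridot is in house 2.
Clue 2 places the rock fan in house 1.
Clue 4 places the person with the ash tree in house 2.
So house 1 gets spruce for tree.
So house 3 gets beech for tree.
Clue 3: the person with the pearl is in house 3.
Clue 3: the blues fan is in house 3.
House 1 gemstone: only topaz fits.
The only music genre still possible for house 2 is country.
So: house 1 = spruce/topaz/rock, house 2 = ash/peridot/country, house 3 = beech/pearl/blues.

country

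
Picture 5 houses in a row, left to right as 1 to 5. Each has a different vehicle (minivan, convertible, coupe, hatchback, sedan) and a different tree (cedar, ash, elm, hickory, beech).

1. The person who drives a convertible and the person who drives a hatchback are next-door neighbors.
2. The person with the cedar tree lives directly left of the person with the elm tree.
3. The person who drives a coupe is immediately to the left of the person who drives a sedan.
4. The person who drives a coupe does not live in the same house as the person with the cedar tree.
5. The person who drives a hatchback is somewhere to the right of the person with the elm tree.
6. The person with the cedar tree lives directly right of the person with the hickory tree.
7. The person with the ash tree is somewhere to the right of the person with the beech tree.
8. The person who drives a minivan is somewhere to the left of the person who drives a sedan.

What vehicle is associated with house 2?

House 5's tree must be ash (nothing else left).
The person who drives a hatchback is narrowed to house 4 or 5; consider each.
Placing it in house 4 leads to a contradiction, so it's in house 5.
From clue 1, the person who drives a convertible must be in house 4.
So house 3 gets sedan for vehicle.
Clue 3: the person who drives a coupe is in house 2.
By clue 4, the person with the cedar tree is in house 3.
Clue 6: the person with the hickory tree is in house 2.
House 1 vehicle: only minivan fits.
House 1's tree must be beech (nothing else left).
House 4 tree: only elm fits.
So: house 1 = minivan/beech, house 2 = coupe/hickory, house 3 = sedan/cedar, house 4 = convertible/elm, house 5 = hatchback/ash.

coupe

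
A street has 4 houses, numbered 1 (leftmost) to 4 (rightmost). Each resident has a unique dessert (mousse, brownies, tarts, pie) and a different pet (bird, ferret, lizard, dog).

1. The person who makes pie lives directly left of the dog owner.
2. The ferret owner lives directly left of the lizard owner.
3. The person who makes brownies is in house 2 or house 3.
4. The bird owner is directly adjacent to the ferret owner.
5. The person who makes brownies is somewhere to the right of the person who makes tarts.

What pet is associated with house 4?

The only dessert still possible for house 4 is mousse.
The person who makes brownies is narrowed to house 2 or 3; consider each.
Placing it in house 3 leads to a contradiction, so it's in house 2.
By clue 5, the person who makes tarts is in house 1.
House 3 dessert: only pie fits.
By clue 1, the dog owner is in house 4.
The ferret owner is narrowed to house 1 or 2; consider each.
Placing it in house 1 leads to a contradiction, so it's in house 2.
From clue 2, the lizard owner must be in house 3.
So house 1 gets bird for pet.
So: house 1 = tarts/bird, house 2 = brownies/ferret, house 3 = pie/lizard, house 4 = mousse/dog.

dog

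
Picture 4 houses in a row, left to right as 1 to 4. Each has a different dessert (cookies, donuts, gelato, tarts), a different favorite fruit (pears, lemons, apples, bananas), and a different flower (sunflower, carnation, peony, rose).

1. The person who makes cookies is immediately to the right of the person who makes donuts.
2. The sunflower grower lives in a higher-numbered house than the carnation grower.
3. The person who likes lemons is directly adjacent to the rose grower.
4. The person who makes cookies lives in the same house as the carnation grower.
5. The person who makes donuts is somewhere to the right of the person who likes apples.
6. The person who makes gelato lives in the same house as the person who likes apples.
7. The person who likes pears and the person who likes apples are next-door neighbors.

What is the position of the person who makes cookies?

The only dessert still possible for house 4 is tarts.
Clue 1 places the person who makes cookies in house 3.
From clue 1, the person who makes donuts must be in house 2.
Clue 4 places the carnation grower in house 3.
Clue 5 places the person who likes apples in house 1.
Clue 6: the person who makes gelato is in house 1.
From clue 7, the person who likes pears must be in house 2.
From clue 3, the person who likes lemons must be in house 3.
House 4 favorite fruit: only bananas fits.
That leaves peony as the flower for house 1.
The only flower still possible for house 2 is rose.
So house 4 gets sunflower for flower.
So: house 1 = gelato/apples/peony, house 2 = donuts/pears/rose, house 3 = cookies/lemons/carnation, house 4 = tarts/bananas/sunflower.

3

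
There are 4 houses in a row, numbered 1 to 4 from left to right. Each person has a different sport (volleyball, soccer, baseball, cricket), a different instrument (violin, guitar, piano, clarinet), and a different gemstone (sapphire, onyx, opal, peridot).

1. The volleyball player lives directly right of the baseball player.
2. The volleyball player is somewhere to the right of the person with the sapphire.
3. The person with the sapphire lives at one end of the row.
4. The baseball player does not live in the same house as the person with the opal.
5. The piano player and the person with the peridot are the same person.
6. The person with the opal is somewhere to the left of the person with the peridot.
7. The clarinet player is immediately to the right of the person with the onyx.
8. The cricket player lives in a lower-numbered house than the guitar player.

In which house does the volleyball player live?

Clue 3: the person with the sapphire is in house 1.
The only gemstone still possible for house 4 is peridot.
From clue 5, the piano player must be in house 4.
House 1's instrument must be violin (nothing else left).
House 2's instrument must be guitar (nothing else left).
House 3 instrument: only clarinet fits.
From clue 7, the person with the onyx must be in house 2.
Clue 8: the cricket player is in house 1.
That leaves opal as the gemstone for house 3.
The baseball player is in house 2 (clue 4).
Clue 1: the volleyball player is in house 3.
The only sport still possible for house 4 is soccer.
So: house 1 = cricket/violin/sapphire, house 2 = baseball/guitar/onyx, house 3 = volleyball/clarinet/opal, house 4 = soccer/piano/peridot.

3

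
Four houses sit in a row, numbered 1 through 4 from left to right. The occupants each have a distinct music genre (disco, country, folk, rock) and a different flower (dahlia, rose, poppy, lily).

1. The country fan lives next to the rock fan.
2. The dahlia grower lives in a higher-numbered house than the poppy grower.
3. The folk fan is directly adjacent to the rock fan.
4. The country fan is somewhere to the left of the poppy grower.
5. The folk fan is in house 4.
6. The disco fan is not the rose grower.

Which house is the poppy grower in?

Clue 5 places the folk fan in house 4.
Clue 3: the rock fan is in house 3.
From clue 1, the country fan must be in house 2.
By clue 4, the poppy grower is in house 3.
House 1 music genre: only disco fits.
That leaves lily as the flower for house 1.
The only flower still possible for house 2 is rose.
That leaves dahlia as the flower for house 4.
So: house 1 = disco/lily, house 2 = country/rose, house 3 = rock/poppy, house 4 = folk/dahlia.

3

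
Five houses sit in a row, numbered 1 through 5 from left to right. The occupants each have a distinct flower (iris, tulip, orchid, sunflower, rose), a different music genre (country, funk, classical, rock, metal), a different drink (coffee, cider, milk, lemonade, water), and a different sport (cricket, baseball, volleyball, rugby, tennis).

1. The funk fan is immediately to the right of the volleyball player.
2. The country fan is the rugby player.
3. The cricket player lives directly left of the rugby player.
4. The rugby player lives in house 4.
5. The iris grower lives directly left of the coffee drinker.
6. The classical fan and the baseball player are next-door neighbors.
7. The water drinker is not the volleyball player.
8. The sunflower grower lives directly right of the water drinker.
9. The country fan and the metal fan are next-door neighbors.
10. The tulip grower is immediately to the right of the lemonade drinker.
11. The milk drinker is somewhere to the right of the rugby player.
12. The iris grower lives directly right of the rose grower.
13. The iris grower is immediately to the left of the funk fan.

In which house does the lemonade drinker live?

From clue 4, the rugby player must be in house 4.
From clue 11, the milk drinker must be in house 5.
From clue 2, the country fan must be in house 4.
Clue 3: the cricket player is in house 3.
That leaves funk as the music genre for house 3.
House 5's music genre must be metal (nothing else left).
House 2 sport: only volleyball fits.
By clue 6, the classical fan is in house 2.
By clue 6, the baseball player is in house 1.
The iris grower is in house 2 (clue 13).
The only flower still possible for house 1 is rose.
House 1 music genre: only rock fits.
So house 5 gets tennis for sport.
By clue 5, the coffee drinker is in house 3.
That leaves cider as the drink for house 1.
House 2's drink must be lemonade (nothing else left).
The only drink still possible for house 4 is water.
From clue 8, the sunflower grower must be in house 5.
From clue 10, the tulip grower must be in house 3.
The only flower still possible for house 4 is orchid.
So: house 1 = rose/rock/cider/baseball, house 2 = iris/classical/lemonade/volleyball, house 3 = tulip/funk/coffee/cricket, house 4 = orchid/country/water/rugby, house 5 = sunflower/metal/milk/tennis.

2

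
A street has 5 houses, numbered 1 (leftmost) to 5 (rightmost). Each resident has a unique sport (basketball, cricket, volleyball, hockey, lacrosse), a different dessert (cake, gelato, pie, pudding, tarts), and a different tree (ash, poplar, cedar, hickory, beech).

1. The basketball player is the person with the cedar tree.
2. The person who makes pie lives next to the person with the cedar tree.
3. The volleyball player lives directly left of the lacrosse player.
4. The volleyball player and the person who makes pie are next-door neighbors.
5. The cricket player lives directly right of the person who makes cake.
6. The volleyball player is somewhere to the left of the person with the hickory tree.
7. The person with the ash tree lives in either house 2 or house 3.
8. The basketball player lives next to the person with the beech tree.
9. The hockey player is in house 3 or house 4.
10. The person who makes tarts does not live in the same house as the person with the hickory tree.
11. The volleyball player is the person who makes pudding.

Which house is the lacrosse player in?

The hockey player is narrowed to house 3 or 4; consider each.
Placing it in house 3 leads to a contradiction, so it's in house 4.
That leaves cricket as the sport for house 5.
The person who makes cake is in house 4 (clue 5).
The lacrosse player is narrowed to house 2 or 3; consider each.
Placing it in house 3 leads to a contradiction, so it's in house 2.
The volleyball player is in house 1 (clue 3).
By clue 4, the person who makes pie is in house 2.
By clue 11, the person who makes pudding is in house 1.
So house 3 gets basketball for sport.
By clue 1, the person with the cedar tree is in house 3.
That leaves poplar as the tree for house 1.
That leaves hickory as the tree for house 5.
Clue 10 places the person who makes tarts in house 3.
That leaves gelato as the dessert for house 5.
House 2's tree must be ash (nothing else left).
So house 4 gets beech for tree.
So: house 1 = volleyball/pudding/poplar, house 2 = lacrosse/pie/ash, house 3 = basketball/tarts/cedar, house 4 = hockey/cake/beech, house 5 = cricket/gelato/hickory.

2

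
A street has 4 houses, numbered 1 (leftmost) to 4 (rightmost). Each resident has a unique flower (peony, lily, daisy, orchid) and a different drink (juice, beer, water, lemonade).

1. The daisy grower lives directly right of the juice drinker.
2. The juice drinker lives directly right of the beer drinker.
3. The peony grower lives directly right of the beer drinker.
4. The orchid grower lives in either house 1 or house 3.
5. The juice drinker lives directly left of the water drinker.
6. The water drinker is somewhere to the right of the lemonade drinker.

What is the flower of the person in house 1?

So house 4 gets water for drink.
By clue 5, the juice drinker is in house 3.
Clue 1 places the daisy grower in house 4.
The beer drinker is in house 2 (clue 2).
By clue 3, the peony grower is in house 3.
House 1's flower must be orchid (nothing else left).
That leaves lily as the flower for house 2.
House 1's drink must be lemonade (nothing else left).
So: house 1 = orchid/lemonade, house 2 = lily/beer, house 3 = peony/juice, house 4 = daisy/water.

orchid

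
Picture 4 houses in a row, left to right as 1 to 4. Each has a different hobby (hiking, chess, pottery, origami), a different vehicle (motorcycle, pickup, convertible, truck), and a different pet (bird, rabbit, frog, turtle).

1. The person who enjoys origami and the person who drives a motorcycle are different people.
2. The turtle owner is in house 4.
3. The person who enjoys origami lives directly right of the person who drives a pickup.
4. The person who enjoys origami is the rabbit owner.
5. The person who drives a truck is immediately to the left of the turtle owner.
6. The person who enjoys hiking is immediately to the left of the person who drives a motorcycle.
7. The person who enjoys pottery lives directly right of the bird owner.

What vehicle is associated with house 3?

truck

Clue 2: the turtle owner is in house 4.
By clue 5, the person who drives a truck is in house 3.
The person who enjoys hiking is narrowed to house 1 or 3; consider each.
Placing it in house 1 leads to a contradiction, so it's in house 3.
From clue 6, the person who drives a motorcycle must be in house 4.
The only hobby still possible for house 1 is chess.
House 2 hobby: only origami fits.
House 4 hobby: only pottery fits.
By clue 3, the person who drives a pickup is in house 1.
Clue 4: the rabbit owner is in house 2.
From clue 7, the bird owner must be in house 3.
House 2 vehicle: only convertible fits.
That leaves frog as the pet for house 1.
So: house 1 = chess/pickup/frog, house 2 = origami/convertible/rabbit, house 3 = hiking/truck/bird, house 4 = pottery/motorcycle/turtle.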